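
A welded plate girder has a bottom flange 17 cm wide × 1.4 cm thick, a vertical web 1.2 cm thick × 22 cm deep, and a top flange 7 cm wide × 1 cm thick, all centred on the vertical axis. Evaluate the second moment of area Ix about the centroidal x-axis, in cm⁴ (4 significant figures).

Ix ≈ 4568 cm⁴

Treat the section as a set of non-overlapping primitives; coordinates are from the bounding-box lower-left.
Bottom plate: 17 × 1.4, A = 23.8 cm², y = 0.7 cm, Ī = 3.88733 cm⁴.
Web plate: 1.2 × 22, A = 26.4 cm², y = 12.4 cm, Ī = 1064.8 cm⁴.
Top plate: 7 × 1, A = 7 cm², y = 23.9 cm, Ī = 0.583333 cm⁴.
Centroid: ȳ = ΣA·y / ΣA = 8.93916 cm.
Transfer each piece to the centroidal x-axis using Ī + A·d² with d = y − 8.93916:
  bottom plate: d = -8.23916 cm → contributes +1619.52 cm⁴
  web plate: d = 3.46084 cm → contributes +1 381 cm⁴
  top plate: d = 14.9608 cm → contributes +1567.37 cm⁴
Total I = 4567.89 cm⁴.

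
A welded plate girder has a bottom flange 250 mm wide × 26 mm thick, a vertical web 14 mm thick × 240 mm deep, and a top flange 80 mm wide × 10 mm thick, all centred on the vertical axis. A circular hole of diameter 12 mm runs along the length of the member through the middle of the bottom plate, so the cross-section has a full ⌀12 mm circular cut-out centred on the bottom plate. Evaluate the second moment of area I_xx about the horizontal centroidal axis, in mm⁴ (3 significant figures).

Split into non-overlapping primitives; take the origin at the lower-left of the bounding box.
Bottom plate: 250 × 26, A = 6 500 mm², y = 13 mm, Ī = 366 167 mm⁴.
Web plate: 14 × 240, A = 3 360 mm², y = 146 mm, Ī = 16 128 000 mm⁴.
Top plate: 80 × 10, A = 800 mm², y = 271 mm, Ī = 6666.7 mm⁴.
Hole (subtracted): ⌀12, A = 113.1 mm², y = 13 mm, Ī = 1017.9 mm⁴.
Centroid: ȳ = ΣA·y / ΣA = 74.94 mm.
Transfer each piece to the horizontal centroidal axis using Ī + A·d² with d = y − 74.94:
  bottom plate: d = -61.94 mm → contributes +25 304 200 mm⁴
  web plate: d = 71.06 mm → contributes +33 094 180 mm⁴
  top plate: d = 196.06 mm → contributes +30 758 141 mm⁴
  hole: d = -61.94 mm → contributes −434 929 mm⁴
Total I = 88 721 592 mm⁴.

I_xx ≈ 8.87 × 10⁷ mm⁴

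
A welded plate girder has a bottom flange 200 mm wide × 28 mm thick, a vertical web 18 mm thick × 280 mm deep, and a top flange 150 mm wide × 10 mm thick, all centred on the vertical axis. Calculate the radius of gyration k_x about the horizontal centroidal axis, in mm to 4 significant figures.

Treat the section as a set of non-overlapping primitives; coordinates are from the bounding-box lower-left.
Bottom plate: 200 × 28, A = 5 600 mm², y = 14 mm, Ī = 365 867 mm⁴.
Web plate: 18 × 280, A = 5 040 mm², y = 168 mm, Ī = 32 928 000 mm⁴.
Top plate: 150 × 10, A = 1 500 mm², y = 313 mm, Ī = 12 500 mm⁴.
Centroid: ȳ = ΣA·y / ΣA = 114.878 mm.
Transfer each piece to the horizontal centroidal axis using Ī + A·d² with d = y − 114.878:
  bottom plate: d = -100.878 mm → contributes +57 353 644 mm⁴
  web plate: d = 53.1219 mm → contributes +47 150 565 mm⁴
  top plate: d = 198.122 mm → contributes +58 890 937 mm⁴
Total I = 163 395 146 mm⁴.
Radius of gyration: k = √(I/A) = √(163 395 146 / 12 140) = 116.014 mm.

k_x ≈ 116.0 mm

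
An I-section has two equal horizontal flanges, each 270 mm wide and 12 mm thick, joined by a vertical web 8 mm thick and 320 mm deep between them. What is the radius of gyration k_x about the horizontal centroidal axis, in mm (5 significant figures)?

Break the section into simple shapes (no overlaps), measuring from the bottom-left corner of the bounding box.
Bottom flange: 270 × 12, A = 3 240 mm², y = 6 mm, Ī = 38 880 mm⁴.
Web: 8 × 320, A = 2 560 mm², y = 172 mm, Ī = 21 845 333 mm⁴.
Top flange: 270 × 12, A = 3 240 mm², y = 338 mm, Ī = 38 880 mm⁴.
By symmetry the centroid is at mid-height, ȳ = 172 mm.
Transfer each piece to the horizontal centroidal axis using Ī + A·d² with d = y − 172:
  bottom flange: d = -166 mm → contributes +89 320 320 mm⁴
  web: d = 0 mm → contributes +21 845 333 mm⁴
  top flange: d = 166 mm → contributes +89 320 320 mm⁴
Total I = 200 485 973 mm⁴.
Radius of gyration: k = √(I/A) = √(200 485 973 / 9 040) = 148.9216 mm.

k_x ≈ 148.92 mm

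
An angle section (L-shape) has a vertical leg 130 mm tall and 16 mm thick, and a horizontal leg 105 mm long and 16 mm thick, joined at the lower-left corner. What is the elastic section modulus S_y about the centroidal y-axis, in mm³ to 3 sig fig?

Split into non-overlapping primitives; take the origin at the lower-left of the bounding box.
Vertical leg: 16 × 130, A = 2 080 mm², x = 8 mm, Ī = 44 373 mm⁴.
Horizontal leg (remainder): 89 × 16, A = 1 424 mm², x = 60.5 mm, Ī = 939 959 mm⁴.
Centroid: x̄ = ΣA·x / ΣA = 29.336 mm.
Transfer each piece to the centroidal y-axis using Ī + A·d² with d = x − 29.336:
  vertical leg: d = -21.336 mm → contributes +991 207 mm⁴
  horizontal leg (remainder): d = 31.164 mm → contributes +2 322 974 mm⁴
Total I = 3 314 181 mm⁴.
Extreme fibre distance c = 75.664 mm; S = I/c = 43 801 mm³.

S_y ≈ 4.38 × 10⁴ mm³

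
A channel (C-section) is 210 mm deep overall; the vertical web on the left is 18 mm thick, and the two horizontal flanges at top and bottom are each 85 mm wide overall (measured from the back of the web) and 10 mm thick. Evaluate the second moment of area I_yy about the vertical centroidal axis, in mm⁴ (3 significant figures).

I_yy ≈ 2.39 × 10⁶ mm⁴

Split into non-overlapping primitives; take the origin at the lower-left of the bounding box.
Web: 18 × 210, A = 3 780 mm², x = 9 mm, Ī = 102 060 mm⁴.
Top flange (beyond web): 67 × 10, A = 670 mm², x = 51.5 mm, Ī = 250 636 mm⁴.
Bottom flange (beyond web): 67 × 10, A = 670 mm², x = 51.5 mm, Ī = 250 636 mm⁴.
Centroid: x̄ = ΣA·x / ΣA = 20.123 mm.
Transfer each piece to the vertical centroidal axis using Ī + A·d² with d = x − 20.123:
  web: d = -11.123 mm → contributes +569 730 mm⁴
  top flange (beyond web): d = 31.377 mm → contributes +910 260 mm⁴
  bottom flange (beyond web): d = 31.377 mm → contributes +910 260 mm⁴
Total I = 2 390 249 mm⁴.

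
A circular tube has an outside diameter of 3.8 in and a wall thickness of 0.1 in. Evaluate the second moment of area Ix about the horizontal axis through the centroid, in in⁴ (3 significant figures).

Ix ≈ 1.99 in⁴

Treat the section as a set of non-overlapping primitives; coordinates are from the bounding-box lower-left.
Outer circle: ⌀3.8, A = 11.341 in², y = 1.9 in, Ī = 10.235 in⁴.
Bore (subtracted): ⌀3.6, A = 10.179 in², y = 1.9 in, Ī = 8.2448 in⁴.
By symmetry the centroid is at mid-height, ȳ = 1.9 in.
All pieces are centred on the horizontal axis through the centroid, so I = ΣĪ (holes subtracted) = 1.9906 in⁴.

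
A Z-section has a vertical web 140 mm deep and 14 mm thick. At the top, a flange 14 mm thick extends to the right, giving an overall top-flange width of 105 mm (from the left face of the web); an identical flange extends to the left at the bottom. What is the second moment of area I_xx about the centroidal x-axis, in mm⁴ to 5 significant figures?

Treat the section as a set of non-overlapping primitives; coordinates are from the bounding-box lower-left.
Web: 14 × 140, A = 1 960 mm², y = 70 mm, Ī = 3 201 333 mm⁴.
Top flange (beyond web): 91 × 14, A = 1 274 mm², y = 133 mm, Ī = 20808.67 mm⁴.
Bottom flange (beyond web): 91 × 14, A = 1 274 mm², y = 7 mm, Ī = 20808.67 mm⁴.
Centroid: ȳ = ΣA·y / ΣA = 70 mm.
Transfer each piece to the centroidal x-axis using Ī + A·d² with d = y − 70:
  web: d = 0 mm → contributes +3 201 333 mm⁴
  top flange (beyond web): d = 63 mm → contributes +5 077 315 mm⁴
  bottom flange (beyond web): d = -63 mm → contributes +5 077 315 mm⁴
Total I = 13 355 963 mm⁴.

I_xx ≈ 1.3356 × 10⁷ mm⁴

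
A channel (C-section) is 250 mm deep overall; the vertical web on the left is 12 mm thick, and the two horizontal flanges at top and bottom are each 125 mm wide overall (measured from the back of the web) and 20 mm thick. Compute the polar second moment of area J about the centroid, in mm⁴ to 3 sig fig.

Treat the section as a set of non-overlapping primitives; coordinates are from the bounding-box lower-left.
Web: 12 × 250, A = 3 000 mm², y = 125 mm, Ī = 15 625 000 mm⁴.
Top flange (beyond web): 113 × 20, A = 2 260 mm², y = 240 mm, Ī = 75 333 mm⁴.
Bottom flange (beyond web): 113 × 20, A = 2 260 mm², y = 10 mm, Ī = 75 333 mm⁴.
By symmetry the centroid is at mid-height, ȳ = 125 mm.
Transfer each piece to the centroidal x-axis using Ī + A·d² with d = y − 125:
  web: d = 0 mm → contributes +15 625 000 mm⁴
  top flange (beyond web): d = 115 mm → contributes +29 963 833 mm⁴
  bottom flange (beyond web): d = -115 mm → contributes +29 963 833 mm⁴
Total I = 75 552 667 mm⁴.
For the y-axis: x̄ = 43.566 mm.
Repeating about the centroidal y-axis gives I_y = 11 889 373 mm⁴.
Polar second moment: J = I_x + I_y = 87 442 040 mm⁴.

J ≈ 8.74 × 10⁷ mm⁴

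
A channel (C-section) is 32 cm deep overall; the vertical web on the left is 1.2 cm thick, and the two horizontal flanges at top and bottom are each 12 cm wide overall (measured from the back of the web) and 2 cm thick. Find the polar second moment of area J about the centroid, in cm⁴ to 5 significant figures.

J ≈ 1.4168 × 10⁴ cm⁴

Split into non-overlapping primitives; take the origin at the lower-left of the bounding box.
Web: 1.2 × 32, A = 38.4 cm², y = 16 cm, Ī = 3276.8 cm⁴.
Top flange (beyond web): 10.8 × 2, A = 21.6 cm², y = 31 cm, Ī = 7.2 cm⁴.
Bottom flange (beyond web): 10.8 × 2, A = 21.6 cm², y = 1 cm, Ī = 7.2 cm⁴.
By symmetry the centroid is at mid-height, ȳ = 16 cm.
Transfer each piece to the centroidal x-axis using Ī + A·d² with d = y − 16:
  web: d = 0 cm → contributes +3276.8 cm⁴
  top flange (beyond web): d = 15 cm → contributes +4867.2 cm⁴
  bottom flange (beyond web): d = -15 cm → contributes +4867.2 cm⁴
Total I = 13011.2 cm⁴.
For the y-axis: x̄ = 3.776471 cm.
Repeating about the centroidal y-axis gives I_y = 1156.371 cm⁴.
Polar second moment: J = I_x + I_y = 14167.57 cm⁴.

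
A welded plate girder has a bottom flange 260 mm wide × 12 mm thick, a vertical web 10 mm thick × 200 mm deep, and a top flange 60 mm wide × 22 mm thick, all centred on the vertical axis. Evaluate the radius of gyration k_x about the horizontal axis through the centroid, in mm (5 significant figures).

k_x ≈ 90.555 mm

Treat the section as a set of non-overlapping primitives; coordinates are from the bounding-box lower-left.
Bottom plate: 260 × 12, A = 3 120 mm², y = 6 mm, Ī = 37 440 mm⁴.
Web plate: 10 × 200, A = 2 000 mm², y = 112 mm, Ī = 6 666 667 mm⁴.
Top plate: 60 × 22, A = 1 320 mm², y = 223 mm, Ī = 53 240 mm⁴.
Centroid: ȳ = ΣA·y / ΣA = 83.39752 mm.
Transfer each piece to the horizontal axis through the centroid using Ī + A·d² with d = y − 83.39752:
  bottom plate: d = -77.39752 mm → contributes +18 727 411 mm⁴
  web plate: d = 28.60248 mm → contributes +8 302 871 mm⁴
  top plate: d = 139.6025 mm → contributes +25 778 527 mm⁴
Total I = 52 808 809 mm⁴.
Radius of gyration: k = √(I/A) = √(52 808 809 / 6 440) = 90.55455 mm.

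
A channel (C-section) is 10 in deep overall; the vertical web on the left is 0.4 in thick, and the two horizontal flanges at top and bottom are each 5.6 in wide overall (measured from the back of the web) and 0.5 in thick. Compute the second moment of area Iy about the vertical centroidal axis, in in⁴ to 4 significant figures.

Break the section into simple shapes (no overlaps), measuring from the bottom-left corner of the bounding box.
Web: 0.4 × 10, A = 4 in², x = 0.2 in, Ī = 0.0533333 in⁴.
Top flange (beyond web): 5.2 × 0.5, A = 2.6 in², x = 3 in, Ī = 5.85867 in⁴.
Bottom flange (beyond web): 5.2 × 0.5, A = 2.6 in², x = 3 in, Ī = 5.85867 in⁴.
Centroid: x̄ = ΣA·x / ΣA = 1.78261 in.
Transfer each piece to the vertical centroidal axis using Ī + A·d² with d = x − 1.78261:
  web: d = -1.58261 in → contributes +10.0719 in⁴
  top flange (beyond web): d = 1.21739 in → contributes +9.71197 in⁴
  bottom flange (beyond web): d = 1.21739 in → contributes +9.71197 in⁴
Total I = 29.4959 in⁴.

Iy ≈ 29.50 in⁴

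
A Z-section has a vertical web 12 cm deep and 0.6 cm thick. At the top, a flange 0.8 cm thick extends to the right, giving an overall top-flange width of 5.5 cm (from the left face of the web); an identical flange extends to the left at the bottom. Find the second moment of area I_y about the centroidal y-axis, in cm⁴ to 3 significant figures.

Split into non-overlapping primitives; take the origin at the lower-left of the bounding box.
Web: 0.6 × 12, A = 7.2 cm², x = 5.2 cm, Ī = 0.216 cm⁴.
Top flange (beyond web): 4.9 × 0.8, A = 3.92 cm², x = 7.95 cm, Ī = 7.8433 cm⁴.
Bottom flange (beyond web): 4.9 × 0.8, A = 3.92 cm², x = 2.45 cm, Ī = 7.8433 cm⁴.
Centroid: x̄ = ΣA·x / ΣA = 5.2 cm.
Transfer each piece to the centroidal y-axis using Ī + A·d² with d = x − 5.2:
  web: d = 0 cm → contributes +0.216 cm⁴
  top flange (beyond web): d = 2.75 cm → contributes +37.488 cm⁴
  bottom flange (beyond web): d = -2.75 cm → contributes +37.488 cm⁴
Total I = 75.193 cm⁴.

I_y ≈ 75.2 cm⁴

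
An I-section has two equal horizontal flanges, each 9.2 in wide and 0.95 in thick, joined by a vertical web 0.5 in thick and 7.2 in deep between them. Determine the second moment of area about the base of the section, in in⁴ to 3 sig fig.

I_base ≈ 744 in⁴

Treat the section as a set of non-overlapping primitives; coordinates are from the bounding-box lower-left.
Bottom flange: 9.2 × 0.95, A = 8.74 in², y = 0.475 in, Ī = 0.65732 in⁴.
Web: 0.5 × 7.2, A = 3.6 in², y = 4.55 in, Ī = 15.552 in⁴.
Top flange: 9.2 × 0.95, A = 8.74 in², y = 8.625 in, Ī = 0.65732 in⁴.
Transfer each piece to the bottom edge using Ī + A·d² with d = y − 0:
  bottom flange: d = 0.475 in → contributes +2.6293 in⁴
  web: d = 4.55 in → contributes +90.081 in⁴
  top flange: d = 8.625 in → contributes +650.83 in⁴
Total I = 743.54 in⁴.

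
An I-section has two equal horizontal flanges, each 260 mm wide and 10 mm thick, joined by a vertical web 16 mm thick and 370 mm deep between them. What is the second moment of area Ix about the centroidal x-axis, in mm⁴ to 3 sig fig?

Treat the section as a set of non-overlapping primitives; coordinates are from the bounding-box lower-left.
Bottom flange: 260 × 10, A = 2 600 mm², y = 5 mm, Ī = 21 667 mm⁴.
Web: 16 × 370, A = 5 920 mm², y = 195 mm, Ī = 67 537 333 mm⁴.
Top flange: 260 × 10, A = 2 600 mm², y = 385 mm, Ī = 21 667 mm⁴.
By symmetry the centroid is at mid-height, ȳ = 195 mm.
Transfer each piece to the centroidal x-axis using Ī + A·d² with d = y − 195:
  bottom flange: d = -190 mm → contributes +93 881 667 mm⁴
  web: d = 0 mm → contributes +67 537 333 mm⁴
  top flange: d = 190 mm → contributes +93 881 667 mm⁴
Total I = 255 300 667 mm⁴.

Ix ≈ 2.55 × 10⁸ mm⁴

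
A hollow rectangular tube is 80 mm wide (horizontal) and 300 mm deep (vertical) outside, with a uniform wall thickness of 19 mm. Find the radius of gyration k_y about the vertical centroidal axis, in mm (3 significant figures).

Split into non-overlapping primitives; take the origin at the lower-left of the bounding box.
Outer rectangle: 80 × 300, A = 24 000 mm², x = 40 mm, Ī = 12 800 000 mm⁴.
Inner void (subtracted): 42 × 262, A = 11 004 mm², x = 40 mm, Ī = 1 617 588 mm⁴.
By symmetry the centroid is at mid-width, x̄ = 40 mm.
All pieces are centred on the vertical centroidal axis, so I = ΣĪ (holes subtracted) = 11 182 412 mm⁴.
Radius of gyration: k = √(I/A) = √(11 182 412 / 12 996) = 29.333 mm.

k_y ≈ 29.3 mm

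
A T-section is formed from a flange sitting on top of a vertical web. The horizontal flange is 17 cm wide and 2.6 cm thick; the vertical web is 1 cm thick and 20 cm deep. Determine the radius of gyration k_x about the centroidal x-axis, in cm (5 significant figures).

k_x ≈ 6.1773 cm

Decompose the section into non-overlapping parts with the origin at the bottom-left of its bounding rectangle.
Flange: 17 × 2.6, A = 44.2 cm², y = 21.3 cm, Ī = 24.89933 cm⁴.
Web: 1 × 20, A = 20 cm², y = 10 cm, Ī = 666.6667 cm⁴.
Centroid: ȳ = ΣA·y / ΣA = 17.77975 cm.
Transfer each piece to the centroidal x-axis using Ī + A·d² with d = y − 17.77975:
  flange: d = 3.520249 cm → contributes +572.6326 cm⁴
  web: d = -7.779751 cm → contributes +1877.157 cm⁴
Total I = 2449.79 cm⁴.
Radius of gyration: k = √(I/A) = √(2449.79 / 64.2) = 6.177274 cm.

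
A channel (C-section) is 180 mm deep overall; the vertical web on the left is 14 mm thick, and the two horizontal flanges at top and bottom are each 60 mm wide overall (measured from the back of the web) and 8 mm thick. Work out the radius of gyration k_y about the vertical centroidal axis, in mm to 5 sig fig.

Split into non-overlapping primitives; take the origin at the lower-left of the bounding box.
Web: 14 × 180, A = 2 520 mm², x = 7 mm, Ī = 41 160 mm⁴.
Top flange (beyond web): 46 × 8, A = 368 mm², x = 37 mm, Ī = 64890.67 mm⁴.
Bottom flange (beyond web): 46 × 8, A = 368 mm², x = 37 mm, Ī = 64890.67 mm⁴.
Centroid: x̄ = ΣA·x / ΣA = 13.78133 mm.
Transfer each piece to the vertical centroidal axis using Ī + A·d² with d = x − 13.78133:
  web: d = -6.781327 mm → contributes +157045.7 mm⁴
  top flange (beyond web): d = 23.21867 mm → contributes +263 282 mm⁴
  bottom flange (beyond web): d = 23.21867 mm → contributes +263 282 mm⁴
Total I = 683609.6 mm⁴.
Radius of gyration: k = √(I/A) = √(683609.6 / 3 256) = 14.48978 mm.

k_y ≈ 14.490 mm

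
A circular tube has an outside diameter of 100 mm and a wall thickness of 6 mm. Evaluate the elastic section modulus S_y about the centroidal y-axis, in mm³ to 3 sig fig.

S_y ≈ 3.93 × 10⁴ mm³

Treat the section as a set of non-overlapping primitives; coordinates are from the bounding-box lower-left.
Outer circle: ⌀100, A = 7 854 mm², x = 50 mm, Ī = 4 908 739 mm⁴.
Bore (subtracted): ⌀88, A = 6082.1 mm², x = 50 mm, Ī = 2 943 748 mm⁴.
By symmetry the centroid is at mid-width, x̄ = 50 mm.
All pieces are centred on the centroidal y-axis, so I = ΣĪ (holes subtracted) = 1 964 991 mm⁴.
Extreme fibre distance c = 50 mm; S = I/c = 39 300 mm³.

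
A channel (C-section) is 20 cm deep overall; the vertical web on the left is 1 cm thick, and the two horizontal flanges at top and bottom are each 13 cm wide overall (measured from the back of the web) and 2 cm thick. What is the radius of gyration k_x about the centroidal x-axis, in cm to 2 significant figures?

k_x ≈ 8.2 cm

Split into non-overlapping primitives; take the origin at the lower-left of the bounding box.
Web: 1 × 20, A = 20 cm², y = 10 cm, Ī = 666.7 cm⁴.
Top flange (beyond web): 12 × 2, A = 24 cm², y = 19 cm, Ī = 8 cm⁴.
Bottom flange (beyond web): 12 × 2, A = 24 cm², y = 1 cm, Ī = 8 cm⁴.
By symmetry the centroid is at mid-height, ȳ = 10 cm.
Transfer each piece to the centroidal x-axis using Ī + A·d² with d = y − 10:
  web: d = 0 cm → contributes +666.7 cm⁴
  top flange (beyond web): d = 9 cm → contributes +1 952 cm⁴
  bottom flange (beyond web): d = -9 cm → contributes +1 952 cm⁴
Total I = 4 571 cm⁴.
Radius of gyration: k = √(I/A) = √(4 571 / 68) = 8.199 cm.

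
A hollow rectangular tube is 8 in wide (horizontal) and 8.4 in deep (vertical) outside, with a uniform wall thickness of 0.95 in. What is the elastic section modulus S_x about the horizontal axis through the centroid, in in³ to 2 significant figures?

S_x ≈ 61 in³

Decompose the section into non-overlapping parts with the origin at the bottom-left of its bounding rectangle.
Outer rectangle: 8 × 8.4, A = 67.2 in², y = 4.2 in, Ī = 395.1 in⁴.
Inner void (subtracted): 6.1 × 6.5, A = 39.65 in², y = 4.2 in, Ī = 139.6 in⁴.
By symmetry the centroid is at mid-height, ȳ = 4.2 in.
All pieces are centred on the horizontal axis through the centroid, so I = ΣĪ (holes subtracted) = 255.5 in⁴.
Extreme fibre distance c = 4.2 in; S = I/c = 60.84 in³.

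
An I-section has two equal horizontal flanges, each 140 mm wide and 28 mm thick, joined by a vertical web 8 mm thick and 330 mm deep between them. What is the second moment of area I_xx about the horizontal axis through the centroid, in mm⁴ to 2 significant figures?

Split into non-overlapping primitives; take the origin at the lower-left of the bounding box.
Bottom flange: 140 × 28, A = 3 920 mm², y = 14 mm, Ī = 256 107 mm⁴.
Web: 8 × 330, A = 2 640 mm², y = 193 mm, Ī = 23 958 000 mm⁴.
Top flange: 140 × 28, A = 3 920 mm², y = 372 mm, Ī = 256 107 mm⁴.
By symmetry the centroid is at mid-height, ȳ = 193 mm.
Transfer each piece to the horizontal axis through the centroid using Ī + A·d² with d = y − 193:
  bottom flange: d = -179 mm → contributes +125 856 827 mm⁴
  web: d = 0 mm → contributes +23 958 000 mm⁴
  top flange: d = 179 mm → contributes +125 856 827 mm⁴
Total I = 275 671 653 mm⁴.

I_xx ≈ 2.8 × 10⁸ mm⁴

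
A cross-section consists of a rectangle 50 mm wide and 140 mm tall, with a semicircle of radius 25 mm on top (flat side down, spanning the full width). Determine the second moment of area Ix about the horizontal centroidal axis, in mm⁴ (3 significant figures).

Ix ≈ 1.71 × 10⁷ mm⁴

Break the section into simple shapes (no overlaps), measuring from the bottom-left corner of the bounding box.
Rectangular body: 50 × 140, A = 7 000 mm², y = 70 mm, Ī = 11 433 333 mm⁴.
Semicircular cap: semicircle r = 25, A = 981.75 mm², y = 150.61 mm, Ī = 42 874 mm⁴.
Centroid: ȳ = ΣA·y / ΣA = 79.915 mm.
Transfer each piece to the horizontal centroidal axis using Ī + A·d² with d = y − 79.915:
  rectangular body: d = -9.915 mm → contributes +12 121 484 mm⁴
  semicircular cap: d = 70.695 mm → contributes +4 949 482 mm⁴
Total I = 17 070 965 mm⁴.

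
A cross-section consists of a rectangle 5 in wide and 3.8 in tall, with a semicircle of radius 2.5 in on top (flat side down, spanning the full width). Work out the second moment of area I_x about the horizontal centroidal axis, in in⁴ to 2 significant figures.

I_x ≈ 84 in⁴

Treat the section as a set of non-overlapping primitives; coordinates are from the bounding-box lower-left.
Rectangular body: 5 × 3.8, A = 19 in², y = 1.9 in, Ī = 22.86 in⁴.
Semicircular cap: semicircle r = 2.5, A = 9.817 in², y = 4.861 in, Ī = 4.287 in⁴.
Centroid: ȳ = ΣA·y / ΣA = 2.909 in.
Transfer each piece to the horizontal centroidal axis using Ī + A·d² with d = y − 2.909:
  rectangular body: d = -1.009 in → contributes +42.2 in⁴
  semicircular cap: d = 1.952 in → contributes +41.71 in⁴
Total I = 83.9 in⁴.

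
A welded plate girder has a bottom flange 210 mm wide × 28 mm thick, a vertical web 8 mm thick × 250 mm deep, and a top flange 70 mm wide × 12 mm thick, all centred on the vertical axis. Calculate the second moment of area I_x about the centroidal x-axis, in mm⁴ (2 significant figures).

I_x ≈ 8.1 × 10⁷ mm⁴

Split into non-overlapping primitives; take the origin at the lower-left of the bounding box.
Bottom plate: 210 × 28, A = 5 880 mm², y = 14 mm, Ī = 384 160 mm⁴.
Web plate: 8 × 250, A = 2 000 mm², y = 153 mm, Ī = 10 416 667 mm⁴.
Top plate: 70 × 12, A = 840 mm², y = 284 mm, Ī = 10 080 mm⁴.
Centroid: ȳ = ΣA·y / ΣA = 71.89 mm.
Transfer each piece to the centroidal x-axis using Ī + A·d² with d = y − 71.89:
  bottom plate: d = -57.89 mm → contributes +20 089 460 mm⁴
  web plate: d = 81.11 mm → contributes +23 574 361 mm⁴
  top plate: d = 212.1 mm → contributes +37 802 260 mm⁴
Total I = 81 466 081 mm⁴.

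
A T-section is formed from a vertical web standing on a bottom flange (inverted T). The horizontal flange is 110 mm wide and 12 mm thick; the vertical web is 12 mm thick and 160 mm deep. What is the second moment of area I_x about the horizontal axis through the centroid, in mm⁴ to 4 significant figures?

I_x ≈ 9.897 × 10⁶ mm⁴

Break the section into simple shapes (no overlaps), measuring from the bottom-left corner of the bounding box.
Flange: 110 × 12, A = 1 320 mm², y = 6 mm, Ī = 15 840 mm⁴.
Web: 12 × 160, A = 1 920 mm², y = 92 mm, Ī = 4 096 000 mm⁴.
Centroid: ȳ = ΣA·y / ΣA = 56.963 mm.
Transfer each piece to the horizontal axis through the centroid using Ī + A·d² with d = y − 56.963:
  flange: d = -50.963 mm → contributes +3 444 175 mm⁴
  web: d = 35.037 mm → contributes +6 452 980 mm⁴
Total I = 9 897 156 mm⁴.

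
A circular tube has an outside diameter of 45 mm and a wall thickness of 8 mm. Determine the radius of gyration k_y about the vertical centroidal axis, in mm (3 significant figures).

Decompose the section into non-overlapping parts with the origin at the bottom-left of its bounding rectangle.
Outer circle: ⌀45, A = 1590.4 mm², x = 22.5 mm, Ī = 201 289 mm⁴.
Bore (subtracted): ⌀29, A = 660.52 mm², x = 22.5 mm, Ī = 34 719 mm⁴.
By symmetry the centroid is at mid-width, x̄ = 22.5 mm.
All pieces are centred on the vertical centroidal axis, so I = ΣĪ (holes subtracted) = 166 570 mm⁴.
Radius of gyration: k = √(I/A) = √(166 570 / 929.91) = 13.384 mm.

k_y ≈ 13.4 mm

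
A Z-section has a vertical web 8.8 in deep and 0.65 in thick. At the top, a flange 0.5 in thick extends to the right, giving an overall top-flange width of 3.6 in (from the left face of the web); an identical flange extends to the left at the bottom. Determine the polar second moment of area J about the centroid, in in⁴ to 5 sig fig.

J ≈ 99.680 in⁴

Break the section into simple shapes (no overlaps), measuring from the bottom-left corner of the bounding box.
Web: 0.65 × 8.8, A = 5.72 in², y = 4.4 in, Ī = 36.91307 in⁴.
Top flange (beyond web): 2.95 × 0.5, A = 1.475 in², y = 8.55 in, Ī = 0.03072917 in⁴.
Bottom flange (beyond web): 2.95 × 0.5, A = 1.475 in², y = 0.25 in, Ī = 0.03072917 in⁴.
Centroid: ȳ = ΣA·y / ΣA = 4.4 in.
Transfer each piece to the centroidal x-axis using Ī + A·d² with d = y − 4.4:
  web: d = 0 in → contributes +36.91307 in⁴
  top flange (beyond web): d = 4.15 in → contributes +25.43392 in⁴
  bottom flange (beyond web): d = -4.15 in → contributes +25.43392 in⁴
Total I = 87.7809 in⁴.
For the y-axis: x̄ = 3.275 in.
Repeating about the centroidal y-axis gives I_y = 11.89876 in⁴.
Polar second moment: J = I_x + I_y = 99.67966 in⁴.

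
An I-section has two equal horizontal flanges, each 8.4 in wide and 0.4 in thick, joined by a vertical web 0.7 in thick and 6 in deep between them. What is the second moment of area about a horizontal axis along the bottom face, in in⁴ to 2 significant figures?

I_base ≈ 210 in⁴

Split into non-overlapping primitives; take the origin at the lower-left of the bounding box.
Bottom flange: 8.4 × 0.4, A = 3.36 in², y = 0.2 in, Ī = 0.0448 in⁴.
Web: 0.7 × 6, A = 4.2 in², y = 3.4 in, Ī = 12.6 in⁴.
Top flange: 8.4 × 0.4, A = 3.36 in², y = 6.6 in, Ī = 0.0448 in⁴.
Transfer each piece to a horizontal axis along the bottom face using Ī + A·d² with d = y − 0:
  bottom flange: d = 0.2 in → contributes +0.1792 in⁴
  web: d = 3.4 in → contributes +61.15 in⁴
  top flange: d = 6.6 in → contributes +146.4 in⁴
Total I = 207.7 in⁴.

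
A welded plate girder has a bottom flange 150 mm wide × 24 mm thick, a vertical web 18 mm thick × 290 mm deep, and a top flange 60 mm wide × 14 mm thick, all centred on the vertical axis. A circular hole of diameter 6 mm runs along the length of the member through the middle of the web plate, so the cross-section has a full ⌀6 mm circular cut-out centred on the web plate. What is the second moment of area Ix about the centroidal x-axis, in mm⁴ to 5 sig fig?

Break the section into simple shapes (no overlaps), measuring from the bottom-left corner of the bounding box.
Bottom plate: 150 × 24, A = 3 600 mm², y = 12 mm, Ī = 172 800 mm⁴.
Web plate: 18 × 290, A = 5 220 mm², y = 169 mm, Ī = 36 583 500 mm⁴.
Top plate: 60 × 14, A = 840 mm², y = 321 mm, Ī = 13 720 mm⁴.
Hole (subtracted): ⌀6, A = 28.27433 mm², y = 169 mm, Ī = 63.61725 mm⁴.
Centroid: ȳ = ΣA·y / ΣA = 123.5751 mm.
Transfer each piece to the centroidal x-axis using Ī + A·d² with d = y − 123.5751:
  bottom plate: d = -111.5751 mm → contributes +44 989 225 mm⁴
  web plate: d = 45.42488 mm → contributes +47 354 552 mm⁴
  top plate: d = 197.4249 mm → contributes +32 754 051 mm⁴
  hole: d = 45.42488 mm → contributes −58405.44 mm⁴
Total I = 125 039 422 mm⁴.

Ix ≈ 1.2504 × 10⁸ mm⁴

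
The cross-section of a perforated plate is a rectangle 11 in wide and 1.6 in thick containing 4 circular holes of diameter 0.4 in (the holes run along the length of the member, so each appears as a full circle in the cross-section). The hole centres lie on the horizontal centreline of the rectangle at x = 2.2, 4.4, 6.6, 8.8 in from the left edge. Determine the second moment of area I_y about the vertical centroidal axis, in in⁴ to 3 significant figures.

I_y ≈ 174 in⁴

Treat the section as a set of non-overlapping primitives; coordinates are from the bounding-box lower-left.
Plate: 11 × 1.6, A = 17.6 in², x = 5.5 in, Ī = 177.47 in⁴.
Hole 1 (subtracted): ⌀0.4, A = 0.12566 in², x = 2.2 in, Ī = 0.0012566 in⁴.
Hole 2 (subtracted): ⌀0.4, A = 0.12566 in², x = 4.4 in, Ī = 0.0012566 in⁴.
Hole 3 (subtracted): ⌀0.4, A = 0.12566 in², x = 6.6 in, Ī = 0.0012566 in⁴.
Hole 4 (subtracted): ⌀0.4, A = 0.12566 in², x = 8.8 in, Ī = 0.0012566 in⁴.
By symmetry the centroid is at mid-width, x̄ = 5.5 in.
Transfer each piece to the vertical centroidal axis using Ī + A·d² with d = x − 5.5:
  plate: d = 0 in → contributes +177.47 in⁴
  hole 1: d = -3.3 in → contributes −1.3697 in⁴
  hole 2: d = -1.1 in → contributes −0.15331 in⁴
  hole 3: d = 1.1 in → contributes −0.15331 in⁴
  hole 4: d = 3.3 in → contributes −1.3697 in⁴
Total I = 174.42 in⁴.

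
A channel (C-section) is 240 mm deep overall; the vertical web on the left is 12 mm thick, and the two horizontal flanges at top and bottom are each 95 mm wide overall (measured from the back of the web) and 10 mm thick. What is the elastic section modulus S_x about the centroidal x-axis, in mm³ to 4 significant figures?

Break the section into simple shapes (no overlaps), measuring from the bottom-left corner of the bounding box.
Web: 12 × 240, A = 2 880 mm², y = 120 mm, Ī = 13 824 000 mm⁴.
Top flange (beyond web): 83 × 10, A = 830 mm², y = 235 mm, Ī = 6916.67 mm⁴.
Bottom flange (beyond web): 83 × 10, A = 830 mm², y = 5 mm, Ī = 6916.67 mm⁴.
By symmetry the centroid is at mid-height, ȳ = 120 mm.
Transfer each piece to the centroidal x-axis using Ī + A·d² with d = y − 120:
  web: d = 0 mm → contributes +13 824 000 mm⁴
  top flange (beyond web): d = 115 mm → contributes +10 983 667 mm⁴
  bottom flange (beyond web): d = -115 mm → contributes +10 983 667 mm⁴
Total I = 35 791 333 mm⁴.
Extreme fibre distance c = 120 mm; S = I/c = 298 261 mm³.

S_x ≈ 2.983 × 10⁵ mm³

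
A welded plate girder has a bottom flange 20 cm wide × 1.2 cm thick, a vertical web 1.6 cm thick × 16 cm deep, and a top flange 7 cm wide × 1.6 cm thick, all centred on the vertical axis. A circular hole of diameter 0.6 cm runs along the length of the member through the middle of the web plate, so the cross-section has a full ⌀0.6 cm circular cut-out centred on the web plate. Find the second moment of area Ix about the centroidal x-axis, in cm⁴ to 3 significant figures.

Break the section into simple shapes (no overlaps), measuring from the bottom-left corner of the bounding box.
Bottom plate: 20 × 1.2, A = 24 cm², y = 0.6 cm, Ī = 2.88 cm⁴.
Web plate: 1.6 × 16, A = 25.6 cm², y = 9.2 cm, Ī = 546.13 cm⁴.
Top plate: 7 × 1.6, A = 11.2 cm², y = 18 cm, Ī = 2.3893 cm⁴.
Hole (subtracted): ⌀0.6, A = 0.28274 cm², y = 9.2 cm, Ī = 0.0063617 cm⁴.
Centroid: ȳ = ΣA·y / ΣA = 7.418 cm.
Transfer each piece to the centroidal x-axis using Ī + A·d² with d = y − 7.418:
  bottom plate: d = -6.818 cm → contributes +1118.5 cm⁴
  web plate: d = 1.782 cm → contributes +627.42 cm⁴
  top plate: d = 10.582 cm → contributes +1256.5 cm⁴
  hole: d = 1.782 cm → contributes −0.90419 cm⁴
Total I = 3001.6 cm⁴.

Ix ≈ 3000 cm⁴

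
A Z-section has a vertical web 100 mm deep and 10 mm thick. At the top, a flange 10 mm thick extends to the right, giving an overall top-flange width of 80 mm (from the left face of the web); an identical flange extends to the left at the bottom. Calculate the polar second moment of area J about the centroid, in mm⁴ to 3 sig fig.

Treat the section as a set of non-overlapping primitives; coordinates are from the bounding-box lower-left.
Web: 10 × 100, A = 1 000 mm², y = 50 mm, Ī = 833 333 mm⁴.
Top flange (beyond web): 70 × 10, A = 700 mm², y = 95 mm, Ī = 5833.3 mm⁴.
Bottom flange (beyond web): 70 × 10, A = 700 mm², y = 5 mm, Ī = 5833.3 mm⁴.
Centroid: ȳ = ΣA·y / ΣA = 50 mm.
Transfer each piece to the centroidal x-axis using Ī + A·d² with d = y − 50:
  web: d = 0 mm → contributes +833 333 mm⁴
  top flange (beyond web): d = 45 mm → contributes +1 423 333 mm⁴
  bottom flange (beyond web): d = -45 mm → contributes +1 423 333 mm⁴
Total I = 3 680 000 mm⁴.
For the y-axis: x̄ = 75 mm.
Repeating about the centroidal y-axis gives I_y = 2 820 000 mm⁴.
Polar second moment: J = I_x + I_y = 6 500 000 mm⁴.

J ≈ 6.50 × 10⁶ mm⁴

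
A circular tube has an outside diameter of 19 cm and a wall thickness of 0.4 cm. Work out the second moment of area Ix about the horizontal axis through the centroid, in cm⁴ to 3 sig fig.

Decompose the section into non-overlapping parts with the origin at the bottom-left of its bounding rectangle.
Outer circle: ⌀19, A = 283.53 cm², y = 9.5 cm, Ī = 6397.1 cm⁴.
Bore (subtracted): ⌀18.2, A = 260.16 cm², y = 9.5 cm, Ī = 5385.9 cm⁴.
By symmetry the centroid is at mid-height, ȳ = 9.5 cm.
All pieces are centred on the horizontal axis through the centroid, so I = ΣĪ (holes subtracted) = 1011.3 cm⁴.

Ix ≈ 1010 cm⁴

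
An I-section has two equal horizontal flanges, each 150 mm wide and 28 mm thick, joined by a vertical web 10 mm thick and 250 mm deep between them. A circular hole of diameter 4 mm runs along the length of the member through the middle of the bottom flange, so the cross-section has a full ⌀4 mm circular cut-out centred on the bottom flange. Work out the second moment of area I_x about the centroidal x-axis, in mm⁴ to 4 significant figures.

Decompose the section into non-overlapping parts with the origin at the bottom-left of its bounding rectangle.
Bottom flange: 150 × 28, A = 4 200 mm², y = 14 mm, Ī = 274 400 mm⁴.
Web: 10 × 250, A = 2 500 mm², y = 153 mm, Ī = 13 020 833 mm⁴.
Top flange: 150 × 28, A = 4 200 mm², y = 292 mm, Ī = 274 400 mm⁴.
Hole (subtracted): ⌀4, A = 12.5664 mm², y = 14 mm, Ī = 12.5664 mm⁴.
Centroid: ȳ = ΣA·y / ΣA = 153.16 mm.
Transfer each piece to the centroidal x-axis using Ī + A·d² with d = y − 153.16:
  bottom flange: d = -139.16 mm → contributes +81 610 032 mm⁴
  web: d = -0.160435 mm → contributes +13 020 898 mm⁴
  top flange: d = 138.84 mm → contributes +81 235 384 mm⁴
  hole: d = -139.16 mm → contributes −243 368 mm⁴
Total I = 175 622 946 mm⁴.

I_x ≈ 1.756 × 10⁸ mm⁴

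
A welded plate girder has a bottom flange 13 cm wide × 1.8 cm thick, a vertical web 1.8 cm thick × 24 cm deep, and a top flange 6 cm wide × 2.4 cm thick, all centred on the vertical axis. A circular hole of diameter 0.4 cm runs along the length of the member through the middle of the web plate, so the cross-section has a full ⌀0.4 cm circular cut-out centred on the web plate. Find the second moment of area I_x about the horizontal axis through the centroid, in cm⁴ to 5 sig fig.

I_x ≈ 8335.4 cm⁴

Break the section into simple shapes (no overlaps), measuring from the bottom-left corner of the bounding box.
Bottom plate: 13 × 1.8, A = 23.4 cm², y = 0.9 cm, Ī = 6.318 cm⁴.
Web plate: 1.8 × 24, A = 43.2 cm², y = 13.8 cm, Ī = 2073.6 cm⁴.
Top plate: 6 × 2.4, A = 14.4 cm², y = 27 cm, Ī = 6.912 cm⁴.
Hole (subtracted): ⌀0.4, A = 0.1256637 cm², y = 13.8 cm, Ī = 0.001256637 cm⁴.
Centroid: ȳ = ΣA·y / ΣA = 12.41786 cm.
Transfer each piece to the horizontal axis through the centroid using Ī + A·d² with d = y − 12.41786:
  bottom plate: d = -11.51786 cm → contributes +3110.585 cm⁴
  web plate: d = 1.382144 cm → contributes +2156.126 cm⁴
  top plate: d = 14.58214 cm → contributes +3068.913 cm⁴
  hole: d = 1.382144 cm → contributes −0.2413149 cm⁴
Total I = 8335.383 cm⁴.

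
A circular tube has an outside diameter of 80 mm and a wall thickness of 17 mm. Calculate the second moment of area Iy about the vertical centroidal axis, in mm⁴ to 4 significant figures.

Iy ≈ 1.791 × 10⁶ mm⁴

Split into non-overlapping primitives; take the origin at the lower-left of the bounding box.
Outer circle: ⌀80, A = 5026.55 mm², x = 40 mm, Ī = 2 010 619 mm⁴.
Bore (subtracted): ⌀46, A = 1661.9 mm², x = 40 mm, Ī = 219 787 mm⁴.
By symmetry the centroid is at mid-width, x̄ = 40 mm.
All pieces are centred on the vertical centroidal axis, so I = ΣĪ (holes subtracted) = 1 790 833 mm⁴.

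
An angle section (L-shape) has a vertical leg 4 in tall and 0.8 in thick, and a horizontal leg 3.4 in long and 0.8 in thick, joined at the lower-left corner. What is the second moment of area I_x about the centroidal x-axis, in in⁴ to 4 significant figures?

Split into non-overlapping primitives; take the origin at the lower-left of the bounding box.
Vertical leg: 0.8 × 4, A = 3.2 in², y = 2 in, Ī = 4.26667 in⁴.
Horizontal leg (remainder): 2.6 × 0.8, A = 2.08 in², y = 0.4 in, Ī = 0.110933 in⁴.
Centroid: ȳ = ΣA·y / ΣA = 1.3697 in.
Transfer each piece to the centroidal x-axis using Ī + A·d² with d = y − 1.3697:
  vertical leg: d = 0.630303 in → contributes +5.53797 in⁴
  horizontal leg (remainder): d = -0.969697 in → contributes +2.06678 in⁴
Total I = 7.60475 in⁴.

I_x ≈ 7.605 in⁴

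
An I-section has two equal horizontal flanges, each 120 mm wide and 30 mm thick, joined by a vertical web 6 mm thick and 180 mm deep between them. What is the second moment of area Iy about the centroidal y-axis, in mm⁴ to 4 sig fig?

Iy ≈ 8.643 × 10⁶ mm⁴

Break the section into simple shapes (no overlaps), measuring from the bottom-left corner of the bounding box.
Bottom flange: 120 × 30, A = 3 600 mm², x = 60 mm, Ī = 4 320 000 mm⁴.
Web: 6 × 180, A = 1 080 mm², x = 60 mm, Ī = 3 240 mm⁴.
Top flange: 120 × 30, A = 3 600 mm², x = 60 mm, Ī = 4 320 000 mm⁴.
By symmetry the centroid is at mid-width, x̄ = 60 mm.
All pieces are centred on the centroidal y-axis, so I = ΣĪ = 8 643 240 mm⁴.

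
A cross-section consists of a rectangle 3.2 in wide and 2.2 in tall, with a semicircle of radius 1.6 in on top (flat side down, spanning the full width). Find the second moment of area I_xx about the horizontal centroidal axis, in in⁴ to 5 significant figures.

Decompose the section into non-overlapping parts with the origin at the bottom-left of its bounding rectangle.
Rectangular body: 3.2 × 2.2, A = 7.04 in², y = 1.1 in, Ī = 2.839467 in⁴.
Semicircular cap: semicircle r = 1.6, A = 4.021239 in², y = 2.879061 in, Ī = 0.7193032 in⁴.
Centroid: ȳ = ΣA·y / ΣA = 1.746766 in.
Transfer each piece to the horizontal centroidal axis using Ī + A·d² with d = y − 1.746766:
  rectangular body: d = -0.6467656 in → contributes +5.78434 in⁴
  semicircular cap: d = 1.132295 in → contributes +5.874905 in⁴
Total I = 11.65924 in⁴.

I_xx ≈ 11.659 in⁴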